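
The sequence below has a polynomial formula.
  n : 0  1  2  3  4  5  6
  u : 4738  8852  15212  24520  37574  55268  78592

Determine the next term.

108632

4114, 6360, 9308, 13054, 17694, 23324
2246, 2948, 3746, 4640, 5630
702, 798, 894, 990
96, 96, 96
Fourth differences constant at 96.
990 + 96 = 1086;  5630 + 1086 = 6716;  23324 + 6716 = 30040;  78592 + 30040 = 108632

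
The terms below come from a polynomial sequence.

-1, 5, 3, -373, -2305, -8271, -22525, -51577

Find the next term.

-104673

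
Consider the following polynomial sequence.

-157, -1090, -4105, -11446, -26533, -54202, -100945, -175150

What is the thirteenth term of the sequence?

-1414645

First differences: -933 , -3015 , -7341 , -15087 , -27669 , -46743 , -74205
Second differences: -2082 , -4326 , -7746 , -12582 , -19074 , -27462
Third differences: -2244 , -3420 , -4836 , -6492 , -8388
Fourth differences: -1176 , -1416 , -1656 , -1896
Fifth differences: -240 , -240 , -240
The fifth differences are constant (-240).
-1896 − 240 = -2136;  -8388 − 2136 = -10524;  -27462 − 10524 = -37986;  -74205 − 37986 = -112191;  -175150 − 112191 = -287341
-2136 − 240 = -2376;  -10524 − 2376 = -12900;  -37986 − 12900 = -50886;  -112191 − 50886 = -163077;  -287341 − 163077 = -450418
-2376 − 240 = -2616;  -12900 − 2616 = -15516;  -50886 − 15516 = -66402;  -163077 − 66402 = -229479;  -450418 − 229479 = -679897
-2616 − 240 = -2856;  -15516 − 2856 = -18372;  -66402 − 18372 = -84774;  -229479 − 84774 = -314253;  -679897 − 314253 = -994150
-2856 − 240 = -3096;  -18372 − 3096 = -21468;  -84774 − 21468 = -106242;  -314253 − 106242 = -420495;  -994150 − 420495 = -1414645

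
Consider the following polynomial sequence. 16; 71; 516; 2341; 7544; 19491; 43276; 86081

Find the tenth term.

D1: 55, 445, 1825, 5203, 11947, 23785, 42805
D2: 390, 1380, 3378, 6744, 11838, 19020
D3: 990, 1998, 3366, 5094, 7182
D4: 1008, 1368, 1728, 2088
D5: 360, 360, 360
Constant fifth difference = 360, so extend:
2088 + 360 = 2448;  7182 + 2448 = 9630;  19020 + 9630 = 28650;  42805 + 28650 = 71455;  86081 + 71455 = 157536
2448 + 360 = 2808;  9630 + 2808 = 12438;  28650 + 12438 = 41088;  71455 + 41088 = 112543;  157536 + 112543 = 270079

270079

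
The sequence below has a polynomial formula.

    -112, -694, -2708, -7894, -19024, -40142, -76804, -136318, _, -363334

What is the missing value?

-227984

Using the first 8 terms:
D1: -582  -2014  -5186  -11130  -21118  -36662  -59514
D2: -1432  -3172  -5944  -9988  -15544  -22852
D3: -1740  -2772  -4044  -5556  -7308
D4: -1032  -1272  -1512  -1752
D5: -240  -240  -240
Constant fifth difference = -240.
Extend forward: -1752 − 240 = -1992;  -7308 − 1992 = -9300;  -22852 − 9300 = -32152;  -59514 − 32152 = -91666;  -136318 − 91666 = -227984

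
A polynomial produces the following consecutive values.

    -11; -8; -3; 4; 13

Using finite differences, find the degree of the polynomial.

2

Δ: 3, 5, 7, 9
Δ²: 2, 2, 2
The second differences are constant, so the polynomial has degree 2.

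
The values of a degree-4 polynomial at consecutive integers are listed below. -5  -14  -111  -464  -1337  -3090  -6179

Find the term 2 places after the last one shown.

-18669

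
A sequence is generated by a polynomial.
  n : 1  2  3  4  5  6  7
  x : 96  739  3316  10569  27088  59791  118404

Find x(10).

Δ: 643, 2577, 7253, 16519, 32703, 58613
Δ²: 1934, 4676, 9266, 16184, 25910
Δ³: 2742, 4590, 6918, 9726
Δ⁴: 1848, 2328, 2808
Δ⁵: 480, 480
Constant fifth difference = 480, so extend:
2808 + 480 = 3288;  9726 + 3288 = 13014;  25910 + 13014 = 38924;  58613 + 38924 = 97537;  118404 + 97537 = 215941
3288 + 480 = 3768;  13014 + 3768 = 16782;  38924 + 16782 = 55706;  97537 + 55706 = 153243;  215941 + 153243 = 369184
3768 + 480 = 4248;  16782 + 4248 = 21030;  55706 + 21030 = 76736;  153243 + 76736 = 229979;  369184 + 229979 = 599163

599163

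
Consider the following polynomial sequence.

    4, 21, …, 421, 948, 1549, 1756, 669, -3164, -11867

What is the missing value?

Using the last 7 terms:
D1: 527, 601, 207, -1087, -3833, -8703
D2: 74, -394, -1294, -2746, -4870
D3: -468, -900, -1452, -2124
D4: -432, -552, -672
D5: -120, -120
Constant fifth difference = -120.
Extend backward: -432 + 120 = -312;  -468 + 312 = -156;  74 + 156 = 230;  527 − 230 = 297;  421 − 297 = 124

124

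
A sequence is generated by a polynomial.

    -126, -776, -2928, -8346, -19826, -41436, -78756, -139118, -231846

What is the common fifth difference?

Δ: -650, -2152, -5418, -11480, -21610, -37320, -60362, -92728
Δ²: -1502, -3266, -6062, -10130, -15710, -23042, -32366
Δ³: -1764, -2796, -4068, -5580, -7332, -9324
Δ⁴: -1032, -1272, -1512, -1752, -1992
Δ⁵: -240, -240, -240, -240

-240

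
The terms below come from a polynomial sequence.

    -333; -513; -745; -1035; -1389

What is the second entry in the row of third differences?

-6

First differences: -180, -232, -290, -354
Second differences: -52, -58, -64
Third differences: -6, -6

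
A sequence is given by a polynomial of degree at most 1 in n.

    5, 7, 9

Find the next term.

11

D1: 2 , 2
First differences constant at 2.
9 + 2 = 11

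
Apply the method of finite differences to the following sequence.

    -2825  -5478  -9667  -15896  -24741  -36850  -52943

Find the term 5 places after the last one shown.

-223408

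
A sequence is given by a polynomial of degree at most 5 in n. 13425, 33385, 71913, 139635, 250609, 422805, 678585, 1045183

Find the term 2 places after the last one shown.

2247009

19960, 38528, 67722, 110974, 172196, 255780, 366598
18568, 29194, 43252, 61222, 83584, 110818
10626, 14058, 17970, 22362, 27234
3432, 3912, 4392, 4872
480, 480, 480
Constant fifth difference = 480, so extend:
4872 + 480 = 5352;  27234 + 5352 = 32586;  110818 + 32586 = 143404;  366598 + 143404 = 510002;  1045183 + 510002 = 1555185
5352 + 480 = 5832;  32586 + 5832 = 38418;  143404 + 38418 = 181822;  510002 + 181822 = 691824;  1555185 + 691824 = 2247009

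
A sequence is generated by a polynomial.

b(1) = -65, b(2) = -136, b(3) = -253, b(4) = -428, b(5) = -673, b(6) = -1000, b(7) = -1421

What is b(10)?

D1: -71  -117  -175  -245  -327  -421
D2: -46  -58  -70  -82  -94
D3: -12  -12  -12  -12
Third differences constant at -12.
-94 − 12 = -106;  -421 − 106 = -527;  -1421 − 527 = -1948
-106 − 12 = -118;  -527 − 118 = -645;  -1948 − 645 = -2593
-118 − 12 = -130;  -645 − 130 = -775;  -2593 − 775 = -3368

-3368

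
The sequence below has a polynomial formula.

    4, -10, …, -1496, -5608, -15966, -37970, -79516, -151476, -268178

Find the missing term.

-246

Using the last 7 terms:
First differences: -4112  -10358  -22004  -41546  -71960  -116702
Second differences: -6246  -11646  -19542  -30414  -44742
Third differences: -5400  -7896  -10872  -14328
Fourth differences: -2496  -2976  -3456
Fifth differences: -480  -480
Constant fifth difference = -480.
Extend backward: -2496 + 480 = -2016;  -5400 + 2016 = -3384;  -6246 + 3384 = -2862;  -4112 + 2862 = -1250;  -1496 + 1250 = -246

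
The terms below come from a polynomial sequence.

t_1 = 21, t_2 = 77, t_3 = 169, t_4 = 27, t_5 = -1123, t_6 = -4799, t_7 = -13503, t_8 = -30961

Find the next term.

-62363

D1: 56, 92, -142, -1150, -3676, -8704, -17458
D2: 36, -234, -1008, -2526, -5028, -8754
D3: -270, -774, -1518, -2502, -3726
D4: -504, -744, -984, -1224
D5: -240, -240, -240
Constant fifth difference = -240, so extend:
-1224 − 240 = -1464;  -3726 − 1464 = -5190;  -8754 − 5190 = -13944;  -17458 − 13944 = -31402;  -30961 − 31402 = -62363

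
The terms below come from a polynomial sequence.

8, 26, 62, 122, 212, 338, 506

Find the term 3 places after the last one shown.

1322

Δ: 18, 36, 60, 90, 126, 168
Δ²: 18, 24, 30, 36, 42
Δ³: 6, 6, 6, 6
Constant third difference = 6, so extend:
42 + 6 = 48;  168 + 48 = 216;  506 + 216 = 722
48 + 6 = 54;  216 + 54 = 270;  722 + 270 = 992
54 + 6 = 60;  270 + 60 = 330;  992 + 330 = 1322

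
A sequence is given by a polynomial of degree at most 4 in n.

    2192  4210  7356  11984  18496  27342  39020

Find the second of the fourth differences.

48

D1: 2018, 3146, 4628, 6512, 8846, 11678
D2: 1128, 1482, 1884, 2334, 2832
D3: 354, 402, 450, 498
D4: 48, 48, 48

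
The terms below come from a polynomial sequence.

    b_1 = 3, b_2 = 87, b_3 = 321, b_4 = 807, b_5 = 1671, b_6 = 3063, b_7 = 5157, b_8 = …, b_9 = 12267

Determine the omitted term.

8151

Using the first 7 terms:
First differences: 84, 234, 486, 864, 1392, 2094
Second differences: 150, 252, 378, 528, 702
Third differences: 102, 126, 150, 174
Fourth differences: 24, 24, 24
Constant fourth difference = 24.
Extend forward: 174 + 24 = 198;  702 + 198 = 900;  2094 + 900 = 2994;  5157 + 2994 = 8151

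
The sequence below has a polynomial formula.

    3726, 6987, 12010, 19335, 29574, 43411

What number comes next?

61602

3261, 5023, 7325, 10239, 13837
1762, 2302, 2914, 3598
540, 612, 684
72, 72
Fourth differences constant at 72.
684 + 72 = 756;  3598 + 756 = 4354;  13837 + 4354 = 18191;  43411 + 18191 = 61602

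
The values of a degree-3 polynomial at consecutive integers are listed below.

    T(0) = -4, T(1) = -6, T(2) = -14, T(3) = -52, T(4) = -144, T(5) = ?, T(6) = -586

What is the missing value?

Using the first 5 terms:
-2  -8  -38  -92
-6  -30  -54
-24  -24
Constant third difference = -24.
Extend forward: -54 − 24 = -78;  -92 − 78 = -170;  -144 − 170 = -314

-314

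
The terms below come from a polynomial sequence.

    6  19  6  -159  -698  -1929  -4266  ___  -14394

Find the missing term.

-8219

Using the first 7 terms:
First differences: 13, -13, -165, -539, -1231, -2337
Second differences: -26, -152, -374, -692, -1106
Third differences: -126, -222, -318, -414
Fourth differences: -96, -96, -96
Constant fourth difference = -96.
Extend forward: -414 − 96 = -510;  -1106 − 510 = -1616;  -2337 − 1616 = -3953;  -4266 − 3953 = -8219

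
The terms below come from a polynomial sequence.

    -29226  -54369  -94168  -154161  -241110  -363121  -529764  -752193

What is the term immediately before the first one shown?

-14305

D1: -25143, -39799, -59993, -86949, -122011, -166643, -222429
D2: -14656, -20194, -26956, -35062, -44632, -55786
D3: -5538, -6762, -8106, -9570, -11154
D4: -1224, -1344, -1464, -1584
D5: -120, -120, -120
The fifth differences are constant at -120.
Work back: -1224 + 120 = -1104;  -5538 + 1104 = -4434;  -14656 + 4434 = -10222;  -25143 + 10222 = -14921;  -29226 + 14921 = -14305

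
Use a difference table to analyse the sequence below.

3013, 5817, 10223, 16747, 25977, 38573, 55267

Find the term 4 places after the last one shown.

Δ: 2804, 4406, 6524, 9230, 12596, 16694
Δ²: 1602, 2118, 2706, 3366, 4098
Δ³: 516, 588, 660, 732
Δ⁴: 72, 72, 72
Constant fourth difference = 72, so extend:
732 + 72 = 804;  4098 + 804 = 4902;  16694 + 4902 = 21596;  55267 + 21596 = 76863
804 + 72 = 876;  4902 + 876 = 5778;  21596 + 5778 = 27374;  76863 + 27374 = 104237
876 + 72 = 948;  5778 + 948 = 6726;  27374 + 6726 = 34100;  104237 + 34100 = 138337
948 + 72 = 1020;  6726 + 1020 = 7746;  34100 + 7746 = 41846;  138337 + 41846 = 180183

180183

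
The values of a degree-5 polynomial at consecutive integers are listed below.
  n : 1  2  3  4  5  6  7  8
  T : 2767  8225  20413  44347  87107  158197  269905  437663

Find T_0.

Δ: 5458, 12188, 23934, 42760, 71090, 111708, 167758
Δ²: 6730, 11746, 18826, 28330, 40618, 56050
Δ³: 5016, 7080, 9504, 12288, 15432
Δ⁴: 2064, 2424, 2784, 3144
Δ⁵: 360, 360, 360
The fifth differences are constant at 360.
Work back: 2064 − 360 = 1704;  5016 − 1704 = 3312;  6730 − 3312 = 3418;  5458 − 3418 = 2040;  2767 − 2040 = 727

727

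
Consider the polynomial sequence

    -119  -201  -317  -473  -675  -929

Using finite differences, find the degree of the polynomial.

First differences: -82, -116, -156, -202, -254
Second differences: -34, -40, -46, -52
Third differences: -6, -6, -6
The third differences are constant, so the polynomial has degree 3.

3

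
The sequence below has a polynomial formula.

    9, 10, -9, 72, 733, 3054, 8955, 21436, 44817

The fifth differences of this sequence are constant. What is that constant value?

D1: 1, -19, 81, 661, 2321, 5901, 12481, 23381
D2: -20, 100, 580, 1660, 3580, 6580, 10900
D3: 120, 480, 1080, 1920, 3000, 4320
D4: 360, 600, 840, 1080, 1320
D5: 240, 240, 240, 240

240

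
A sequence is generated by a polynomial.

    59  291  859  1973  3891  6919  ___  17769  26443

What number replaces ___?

Using the first 6 terms:
First differences: 232, 568, 1114, 1918, 3028
Second differences: 336, 546, 804, 1110
Third differences: 210, 258, 306
Fourth differences: 48, 48
Constant fourth difference = 48.
Extend forward: 306 + 48 = 354;  1110 + 354 = 1464;  3028 + 1464 = 4492;  6919 + 4492 = 11411

11411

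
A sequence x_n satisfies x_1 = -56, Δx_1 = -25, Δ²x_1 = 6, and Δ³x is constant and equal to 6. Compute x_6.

-61

Build the table forward from the leading diagonal:
D3: 6  6  6  6  6  6
D2: 6  12  18  24  30  36
D1: -25  -19  -7  11  35  65
x: -56  -81  -100  -107  -96  -61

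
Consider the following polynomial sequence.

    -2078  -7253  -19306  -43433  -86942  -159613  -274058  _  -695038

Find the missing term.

Using the first 7 terms:
D1: -5175  -12053  -24127  -43509  -72671  -114445
D2: -6878  -12074  -19382  -29162  -41774
D3: -5196  -7308  -9780  -12612
D4: -2112  -2472  -2832
D5: -360  -360
Constant fifth difference = -360.
Extend forward: -2832 − 360 = -3192;  -12612 − 3192 = -15804;  -41774 − 15804 = -57578;  -114445 − 57578 = -172023;  -274058 − 172023 = -446081

-446081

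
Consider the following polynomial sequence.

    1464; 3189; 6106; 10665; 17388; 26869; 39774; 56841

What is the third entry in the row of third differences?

594

Δ: 1725, 2917, 4559, 6723, 9481, 12905, 17067
Δ²: 1192, 1642, 2164, 2758, 3424, 4162
Δ³: 450, 522, 594, 666, 738
Δ⁴: 72, 72, 72, 72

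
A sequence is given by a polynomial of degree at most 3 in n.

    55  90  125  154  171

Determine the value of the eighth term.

90

First differences: 35  35  29  17
Second differences: 0  -6  -12
Third differences: -6  -6
The third differences are constant (-6).
-12 − 6 = -18;  17 − 18 = -1;  171 − 1 = 170
-18 − 6 = -24;  -1 − 24 = -25;  170 − 25 = 145
-24 − 6 = -30;  -25 − 30 = -55;  145 − 55 = 90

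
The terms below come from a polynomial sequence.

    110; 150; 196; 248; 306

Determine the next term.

370

First differences: 40  46  52  58
Second differences: 6  6  6
The second differences are constant (6).
58 + 6 = 64;  306 + 64 = 370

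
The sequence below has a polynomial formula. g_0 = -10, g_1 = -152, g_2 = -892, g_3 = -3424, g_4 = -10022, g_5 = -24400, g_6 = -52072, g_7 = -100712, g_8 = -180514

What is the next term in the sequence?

D1: -142, -740, -2532, -6598, -14378, -27672, -48640, -79802
D2: -598, -1792, -4066, -7780, -13294, -20968, -31162
D3: -1194, -2274, -3714, -5514, -7674, -10194
D4: -1080, -1440, -1800, -2160, -2520
D5: -360, -360, -360, -360
Constant fifth difference = -360, so extend:
-2520 − 360 = -2880;  -10194 − 2880 = -13074;  -31162 − 13074 = -44236;  -79802 − 44236 = -124038;  -180514 − 124038 = -304552

-304552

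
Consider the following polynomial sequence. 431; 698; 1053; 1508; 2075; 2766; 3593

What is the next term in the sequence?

4568

D1: 267, 355, 455, 567, 691, 827
D2: 88, 100, 112, 124, 136
D3: 12, 12, 12, 12
Constant third difference = 12, so extend:
136 + 12 = 148;  827 + 148 = 975;  3593 + 975 = 4568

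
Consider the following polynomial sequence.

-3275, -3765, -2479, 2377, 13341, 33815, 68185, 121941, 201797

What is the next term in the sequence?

Δ: -490, 1286, 4856, 10964, 20474, 34370, 53756, 79856
Δ²: 1776, 3570, 6108, 9510, 13896, 19386, 26100
Δ³: 1794, 2538, 3402, 4386, 5490, 6714
Δ⁴: 744, 864, 984, 1104, 1224
Δ⁵: 120, 120, 120, 120
Fifth differences constant at 120.
1224 + 120 = 1344;  6714 + 1344 = 8058;  26100 + 8058 = 34158;  79856 + 34158 = 114014;  201797 + 114014 = 315811

315811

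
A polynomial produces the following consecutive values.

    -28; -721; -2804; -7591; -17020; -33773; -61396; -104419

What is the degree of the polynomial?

5

First differences: -693, -2083, -4787, -9429, -16753, -27623, -43023
Second differences: -1390, -2704, -4642, -7324, -10870, -15400
Third differences: -1314, -1938, -2682, -3546, -4530
Fourth differences: -624, -744, -864, -984
Fifth differences: -120, -120, -120
The fifth differences are constant, so the polynomial has degree 5.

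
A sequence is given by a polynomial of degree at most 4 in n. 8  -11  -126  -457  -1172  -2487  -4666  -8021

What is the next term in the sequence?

-19  -115  -331  -715  -1315  -2179  -3355
-96  -216  -384  -600  -864  -1176
-120  -168  -216  -264  -312
-48  -48  -48  -48
Constant fourth difference = -48, so extend:
-312 − 48 = -360;  -1176 − 360 = -1536;  -3355 − 1536 = -4891;  -8021 − 4891 = -12912

-12912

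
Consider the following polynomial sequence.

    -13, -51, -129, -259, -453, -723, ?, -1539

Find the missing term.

-1081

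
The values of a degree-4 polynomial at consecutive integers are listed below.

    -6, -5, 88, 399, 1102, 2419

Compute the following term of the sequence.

First differences: 1, 93, 311, 703, 1317
Second differences: 92, 218, 392, 614
Third differences: 126, 174, 222
Fourth differences: 48, 48
The fourth differences are constant (48).
222 + 48 = 270;  614 + 270 = 884;  1317 + 884 = 2201;  2419 + 2201 = 4620

4620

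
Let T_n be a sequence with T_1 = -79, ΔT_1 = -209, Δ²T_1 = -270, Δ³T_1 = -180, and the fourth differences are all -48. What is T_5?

Build the table forward from the leading diagonal:
Δ⁴: -48  -48  -48  -48  -48
Δ³: -180  -228  -276  -324  -372
Δ²: -270  -450  -678  -954  -1278
Δ: -209  -479  -929  -1607  -2561
T: -79  -288  -767  -1696  -3303

-3303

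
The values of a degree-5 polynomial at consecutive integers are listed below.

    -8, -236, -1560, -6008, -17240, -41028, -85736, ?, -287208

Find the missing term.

Using the first 7 terms:
First differences: -228  -1324  -4448  -11232  -23788  -44708
Second differences: -1096  -3124  -6784  -12556  -20920
Third differences: -2028  -3660  -5772  -8364
Fourth differences: -1632  -2112  -2592
Fifth differences: -480  -480
Constant fifth difference = -480.
Extend forward: -2592 − 480 = -3072;  -8364 − 3072 = -11436;  -20920 − 11436 = -32356;  -44708 − 32356 = -77064;  -85736 − 77064 = -162800

-162800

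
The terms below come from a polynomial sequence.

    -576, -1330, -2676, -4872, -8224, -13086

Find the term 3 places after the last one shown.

-40992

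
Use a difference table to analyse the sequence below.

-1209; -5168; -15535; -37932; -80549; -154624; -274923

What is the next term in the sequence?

-460220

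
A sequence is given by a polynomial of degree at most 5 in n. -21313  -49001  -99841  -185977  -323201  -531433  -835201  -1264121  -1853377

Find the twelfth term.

-5028601

First differences: -27688  -50840  -86136  -137224  -208232  -303768  -428920  -589256
Second differences: -23152  -35296  -51088  -71008  -95536  -125152  -160336
Third differences: -12144  -15792  -19920  -24528  -29616  -35184
Fourth differences: -3648  -4128  -4608  -5088  -5568
Fifth differences: -480  -480  -480  -480
The fifth differences are constant (-480).
-5568 − 480 = -6048;  -35184 − 6048 = -41232;  -160336 − 41232 = -201568;  -589256 − 201568 = -790824;  -1853377 − 790824 = -2644201
-6048 − 480 = -6528;  -41232 − 6528 = -47760;  -201568 − 47760 = -249328;  -790824 − 249328 = -1040152;  -2644201 − 1040152 = -3684353
-6528 − 480 = -7008;  -47760 − 7008 = -54768;  -249328 − 54768 = -304096;  -1040152 − 304096 = -1344248;  -3684353 − 1344248 = -5028601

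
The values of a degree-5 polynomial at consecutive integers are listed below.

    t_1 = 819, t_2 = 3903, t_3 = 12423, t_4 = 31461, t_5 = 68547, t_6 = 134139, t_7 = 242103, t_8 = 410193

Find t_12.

D1: 3084, 8520, 19038, 37086, 65592, 107964, 168090
D2: 5436, 10518, 18048, 28506, 42372, 60126
D3: 5082, 7530, 10458, 13866, 17754
D4: 2448, 2928, 3408, 3888
D5: 480, 480, 480
Fifth differences constant at 480.
3888 + 480 = 4368;  17754 + 4368 = 22122;  60126 + 22122 = 82248;  168090 + 82248 = 250338;  410193 + 250338 = 660531
4368 + 480 = 4848;  22122 + 4848 = 26970;  82248 + 26970 = 109218;  250338 + 109218 = 359556;  660531 + 359556 = 1020087
4848 + 480 = 5328;  26970 + 5328 = 32298;  109218 + 32298 = 141516;  359556 + 141516 = 501072;  1020087 + 501072 = 1521159
5328 + 480 = 5808;  32298 + 5808 = 38106;  141516 + 38106 = 179622;  501072 + 179622 = 680694;  1521159 + 680694 = 2201853

2201853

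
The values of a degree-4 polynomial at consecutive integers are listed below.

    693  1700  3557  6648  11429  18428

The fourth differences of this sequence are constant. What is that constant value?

72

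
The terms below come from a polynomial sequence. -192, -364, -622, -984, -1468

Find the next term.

-2092

First differences: -172, -258, -362, -484
Second differences: -86, -104, -122
Third differences: -18, -18
Third differences constant at -18.
-122 − 18 = -140;  -484 − 140 = -624;  -1468 − 624 = -2092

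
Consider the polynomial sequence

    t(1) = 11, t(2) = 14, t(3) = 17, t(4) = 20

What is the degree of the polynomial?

1

First differences: 3, 3, 3
The first differences are constant, so the polynomial has degree 1.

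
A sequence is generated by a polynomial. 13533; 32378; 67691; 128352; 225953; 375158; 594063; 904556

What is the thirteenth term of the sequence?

4907721

First differences: 18845, 35313, 60661, 97601, 149205, 218905, 310493
Second differences: 16468, 25348, 36940, 51604, 69700, 91588
Third differences: 8880, 11592, 14664, 18096, 21888
Fourth differences: 2712, 3072, 3432, 3792
Fifth differences: 360, 360, 360
Constant fifth difference = 360, so extend:
3792 + 360 = 4152;  21888 + 4152 = 26040;  91588 + 26040 = 117628;  310493 + 117628 = 428121;  904556 + 428121 = 1332677
4152 + 360 = 4512;  26040 + 4512 = 30552;  117628 + 30552 = 148180;  428121 + 148180 = 576301;  1332677 + 576301 = 1908978
4512 + 360 = 4872;  30552 + 4872 = 35424;  148180 + 35424 = 183604;  576301 + 183604 = 759905;  1908978 + 759905 = 2668883
4872 + 360 = 5232;  35424 + 5232 = 40656;  183604 + 40656 = 224260;  759905 + 224260 = 984165;  2668883 + 984165 = 3653048
5232 + 360 = 5592;  40656 + 5592 = 46248;  224260 + 46248 = 270508;  984165 + 270508 = 1254673;  3653048 + 1254673 = 4907721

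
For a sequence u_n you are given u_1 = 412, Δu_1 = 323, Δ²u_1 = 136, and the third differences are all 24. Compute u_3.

1194

Build the table forward from the leading diagonal:
Third differences: 24  24  24
Second differences: 136  160  184
First differences: 323  459  619
u: 412  735  1194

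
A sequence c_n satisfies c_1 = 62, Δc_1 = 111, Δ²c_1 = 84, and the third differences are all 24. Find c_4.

Build the table forward from the leading diagonal:
Third differences: 24  24  24  24
Second differences: 84  108  132  156
First differences: 111  195  303  435
c: 62  173  368  671

671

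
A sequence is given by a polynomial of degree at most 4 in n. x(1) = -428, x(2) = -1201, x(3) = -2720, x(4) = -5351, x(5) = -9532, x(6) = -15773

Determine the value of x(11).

-100768

Δ: -773, -1519, -2631, -4181, -6241
Δ²: -746, -1112, -1550, -2060
Δ³: -366, -438, -510
Δ⁴: -72, -72
Fourth differences constant at -72.
-510 − 72 = -582;  -2060 − 582 = -2642;  -6241 − 2642 = -8883;  -15773 − 8883 = -24656
-582 − 72 = -654;  -2642 − 654 = -3296;  -8883 − 3296 = -12179;  -24656 − 12179 = -36835
-654 − 72 = -726;  -3296 − 726 = -4022;  -12179 − 4022 = -16201;  -36835 − 16201 = -53036
-726 − 72 = -798;  -4022 − 798 = -4820;  -16201 − 4820 = -21021;  -53036 − 21021 = -74057
-798 − 72 = -870;  -4820 − 870 = -5690;  -21021 − 5690 = -26711;  -74057 − 26711 = -100768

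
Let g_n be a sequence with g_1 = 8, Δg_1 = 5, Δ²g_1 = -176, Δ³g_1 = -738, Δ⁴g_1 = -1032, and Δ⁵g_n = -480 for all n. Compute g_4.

-1243

Build the table forward from the leading diagonal:
Δ⁵: -480, -480, -480, -480
Δ⁴: -1032, -1512, -1992, -2472
Δ³: -738, -1770, -3282, -5274
Δ²: -176, -914, -2684, -5966
Δ: 5, -171, -1085, -3769
g: 8, 13, -158, -1243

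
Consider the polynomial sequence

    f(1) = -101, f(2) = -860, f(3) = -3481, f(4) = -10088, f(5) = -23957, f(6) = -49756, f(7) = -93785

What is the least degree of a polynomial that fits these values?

First differences: -759, -2621, -6607, -13869, -25799, -44029
Second differences: -1862, -3986, -7262, -11930, -18230
Third differences: -2124, -3276, -4668, -6300
Fourth differences: -1152, -1392, -1632
Fifth differences: -240, -240
The fifth differences are constant, so the polynomial has degree 5.

5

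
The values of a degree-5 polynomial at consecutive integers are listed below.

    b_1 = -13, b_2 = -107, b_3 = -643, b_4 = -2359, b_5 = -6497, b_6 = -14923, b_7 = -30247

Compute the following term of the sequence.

-55943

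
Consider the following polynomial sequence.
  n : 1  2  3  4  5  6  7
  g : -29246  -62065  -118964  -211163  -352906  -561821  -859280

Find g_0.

-32819  -56899  -92199  -141743  -208915  -297459
-24080  -35300  -49544  -67172  -88544
-11220  -14244  -17628  -21372
-3024  -3384  -3744
-360  -360
The fifth differences are constant at -360.
Work back: -3024 + 360 = -2664;  -11220 + 2664 = -8556;  -24080 + 8556 = -15524;  -32819 + 15524 = -17295;  -29246 + 17295 = -11951

-11951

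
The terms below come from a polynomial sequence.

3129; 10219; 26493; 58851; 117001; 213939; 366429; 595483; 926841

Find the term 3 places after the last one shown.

7090  16274  32358  58150  96938  152490  229054  331358
9184  16084  25792  38788  55552  76564  102304
6900  9708  12996  16764  21012  25740
2808  3288  3768  4248  4728
480  480  480  480
Constant fifth difference = 480, so extend:
4728 + 480 = 5208;  25740 + 5208 = 30948;  102304 + 30948 = 133252;  331358 + 133252 = 464610;  926841 + 464610 = 1391451
5208 + 480 = 5688;  30948 + 5688 = 36636;  133252 + 36636 = 169888;  464610 + 169888 = 634498;  1391451 + 634498 = 2025949
5688 + 480 = 6168;  36636 + 6168 = 42804;  169888 + 42804 = 212692;  634498 + 212692 = 847190;  2025949 + 847190 = 2873139

2873139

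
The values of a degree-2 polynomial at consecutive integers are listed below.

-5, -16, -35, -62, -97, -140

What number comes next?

Δ: -11 , -19 , -27 , -35 , -43
Δ²: -8 , -8 , -8 , -8
Second differences constant at -8.
-43 − 8 = -51;  -140 − 51 = -191

-191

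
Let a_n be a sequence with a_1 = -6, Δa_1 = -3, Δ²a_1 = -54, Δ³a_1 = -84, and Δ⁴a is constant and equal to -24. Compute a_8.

Build the table forward from the leading diagonal:
Δ⁴: -24, -24, -24, -24, -24, -24, -24, -24
Δ³: -84, -108, -132, -156, -180, -204, -228, -252
Δ²: -54, -138, -246, -378, -534, -714, -918, -1146
Δ: -3, -57, -195, -441, -819, -1353, -2067, -2985
a: -6, -9, -66, -261, -702, -1521, -2874, -4941

-4941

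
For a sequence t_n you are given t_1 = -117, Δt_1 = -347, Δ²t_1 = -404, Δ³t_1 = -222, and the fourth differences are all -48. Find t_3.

-1215

Build the table forward from the leading diagonal:
Fourth differences: -48  -48  -48
Third differences: -222  -270  -318
Second differences: -404  -626  -896
First differences: -347  -751  -1377
t: -117  -464  -1215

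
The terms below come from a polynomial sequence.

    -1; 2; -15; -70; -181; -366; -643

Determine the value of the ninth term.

-1545

Δ: 3  -17  -55  -111  -185  -277
Δ²: -20  -38  -56  -74  -92
Δ³: -18  -18  -18  -18
Constant third difference = -18, so extend:
-92 − 18 = -110;  -277 − 110 = -387;  -643 − 387 = -1030
-110 − 18 = -128;  -387 − 128 = -515;  -1030 − 515 = -1545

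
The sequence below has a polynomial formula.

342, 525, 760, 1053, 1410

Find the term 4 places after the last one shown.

3598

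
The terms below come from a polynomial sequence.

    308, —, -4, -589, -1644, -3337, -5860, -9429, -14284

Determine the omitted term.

255

Using the last 7 terms:
Δ: -585  -1055  -1693  -2523  -3569  -4855
Δ²: -470  -638  -830  -1046  -1286
Δ³: -168  -192  -216  -240
Δ⁴: -24  -24  -24
Constant fourth difference = -24.
Extend backward: -168 + 24 = -144;  -470 + 144 = -326;  -585 + 326 = -259;  -4 + 259 = 255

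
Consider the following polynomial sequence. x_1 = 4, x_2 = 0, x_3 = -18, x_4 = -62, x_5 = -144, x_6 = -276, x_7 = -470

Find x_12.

-4 , -18 , -44 , -82 , -132 , -194
-14 , -26 , -38 , -50 , -62
-12 , -12 , -12 , -12
Third differences constant at -12.
-62 − 12 = -74;  -194 − 74 = -268;  -470 − 268 = -738
-74 − 12 = -86;  -268 − 86 = -354;  -738 − 354 = -1092
-86 − 12 = -98;  -354 − 98 = -452;  -1092 − 452 = -1544
-98 − 12 = -110;  -452 − 110 = -562;  -1544 − 562 = -2106
-110 − 12 = -122;  -562 − 122 = -684;  -2106 − 684 = -2790

-2790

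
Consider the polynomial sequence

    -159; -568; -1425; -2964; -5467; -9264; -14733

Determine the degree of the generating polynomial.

Δ: -409, -857, -1539, -2503, -3797, -5469
Δ²: -448, -682, -964, -1294, -1672
Δ³: -234, -282, -330, -378
Δ⁴: -48, -48, -48
The fourth differences are constant, so the polynomial has degree 4.

4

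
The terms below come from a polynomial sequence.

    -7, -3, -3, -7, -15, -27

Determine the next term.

4, 0, -4, -8, -12
-4, -4, -4, -4
Second differences constant at -4.
-12 − 4 = -16;  -27 − 16 = -43

-43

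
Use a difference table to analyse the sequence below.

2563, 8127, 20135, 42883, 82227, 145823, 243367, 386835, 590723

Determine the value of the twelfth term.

1752707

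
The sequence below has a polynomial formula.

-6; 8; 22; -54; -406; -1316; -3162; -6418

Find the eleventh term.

-30826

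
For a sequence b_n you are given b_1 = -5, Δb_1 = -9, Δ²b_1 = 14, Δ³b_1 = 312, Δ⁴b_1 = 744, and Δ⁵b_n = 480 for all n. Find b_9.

Build the table forward from the leading diagonal:
Fifth differences: 480  480  480  480  480  480  480  480  480
Fourth differences: 744  1224  1704  2184  2664  3144  3624  4104  4584
Third differences: 312  1056  2280  3984  6168  8832  11976  15600  19704
Second differences: 14  326  1382  3662  7646  13814  22646  34622  50222
First differences: -9  5  331  1713  5375  13021  26835  49481  84103
b: -5  -14  -9  322  2035  7410  20431  47266  96747

96747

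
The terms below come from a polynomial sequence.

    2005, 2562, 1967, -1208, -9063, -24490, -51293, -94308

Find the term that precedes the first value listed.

557, -595, -3175, -7855, -15427, -26803, -43015
-1152, -2580, -4680, -7572, -11376, -16212
-1428, -2100, -2892, -3804, -4836
-672, -792, -912, -1032
-120, -120, -120
The fifth differences are constant at -120.
Work back: -672 + 120 = -552;  -1428 + 552 = -876;  -1152 + 876 = -276;  557 + 276 = 833;  2005 − 833 = 1172

1172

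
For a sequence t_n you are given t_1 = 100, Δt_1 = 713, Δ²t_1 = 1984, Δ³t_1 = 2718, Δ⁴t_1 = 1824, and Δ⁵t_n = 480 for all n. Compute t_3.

Build the table forward from the leading diagonal:
D5: 480  480  480
D4: 1824  2304  2784
D3: 2718  4542  6846
D2: 1984  4702  9244
D1: 713  2697  7399
t: 100  813  3510

3510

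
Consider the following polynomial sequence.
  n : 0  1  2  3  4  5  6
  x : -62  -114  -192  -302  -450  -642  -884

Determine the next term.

First differences: -52, -78, -110, -148, -192, -242
Second differences: -26, -32, -38, -44, -50
Third differences: -6, -6, -6, -6
The third differences are constant (-6).
-50 − 6 = -56;  -242 − 56 = -298;  -884 − 298 = -1182

-1182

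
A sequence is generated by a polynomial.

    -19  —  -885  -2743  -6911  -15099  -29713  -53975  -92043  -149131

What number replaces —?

Using the last 8 terms:
D1: -1858  -4168  -8188  -14614  -24262  -38068  -57088
D2: -2310  -4020  -6426  -9648  -13806  -19020
D3: -1710  -2406  -3222  -4158  -5214
D4: -696  -816  -936  -1056
D5: -120  -120  -120
Constant fifth difference = -120.
Extend backward: -696 + 120 = -576;  -1710 + 576 = -1134;  -2310 + 1134 = -1176;  -1858 + 1176 = -682;  -885 + 682 = -203

-203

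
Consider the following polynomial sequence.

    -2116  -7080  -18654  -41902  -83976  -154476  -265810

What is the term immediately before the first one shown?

Δ: -4964  -11574  -23248  -42074  -70500  -111334
Δ²: -6610  -11674  -18826  -28426  -40834
Δ³: -5064  -7152  -9600  -12408
Δ⁴: -2088  -2448  -2808
Δ⁵: -360  -360
The fifth differences are constant at -360.
Work back: -2088 + 360 = -1728;  -5064 + 1728 = -3336;  -6610 + 3336 = -3274;  -4964 + 3274 = -1690;  -2116 + 1690 = -426

-426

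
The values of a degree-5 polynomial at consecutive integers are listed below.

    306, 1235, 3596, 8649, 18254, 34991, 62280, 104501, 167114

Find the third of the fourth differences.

First differences: 929, 2361, 5053, 9605, 16737, 27289, 42221, 62613
Second differences: 1432, 2692, 4552, 7132, 10552, 14932, 20392
Third differences: 1260, 1860, 2580, 3420, 4380, 5460
Fourth differences: 600, 720, 840, 960, 1080
Fifth differences: 120, 120, 120, 120

840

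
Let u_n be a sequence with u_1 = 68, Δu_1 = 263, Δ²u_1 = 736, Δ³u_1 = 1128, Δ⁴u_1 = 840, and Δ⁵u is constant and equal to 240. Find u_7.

Build the table forward from the leading diagonal:
Fifth differences: 240  240  240  240  240  240  240
Fourth differences: 840  1080  1320  1560  1800  2040  2280
Third differences: 1128  1968  3048  4368  5928  7728  9768
Second differences: 736  1864  3832  6880  11248  17176  24904
First differences: 263  999  2863  6695  13575  24823  41999
u: 68  331  1330  4193  10888  24463  49286

49286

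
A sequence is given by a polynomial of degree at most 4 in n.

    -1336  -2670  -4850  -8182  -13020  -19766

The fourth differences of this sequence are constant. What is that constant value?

-48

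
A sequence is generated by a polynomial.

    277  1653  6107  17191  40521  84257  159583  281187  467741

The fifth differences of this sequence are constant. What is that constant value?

480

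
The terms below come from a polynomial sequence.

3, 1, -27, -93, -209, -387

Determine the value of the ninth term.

Δ: -2, -28, -66, -116, -178
Δ²: -26, -38, -50, -62
Δ³: -12, -12, -12
The third differences are constant (-12).
-62 − 12 = -74;  -178 − 74 = -252;  -387 − 252 = -639
-74 − 12 = -86;  -252 − 86 = -338;  -639 − 338 = -977
-86 − 12 = -98;  -338 − 98 = -436;  -977 − 436 = -1413

-1413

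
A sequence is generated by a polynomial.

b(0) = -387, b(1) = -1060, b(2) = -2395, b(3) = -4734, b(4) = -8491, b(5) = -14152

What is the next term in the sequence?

Δ: -673 , -1335 , -2339 , -3757 , -5661
Δ²: -662 , -1004 , -1418 , -1904
Δ³: -342 , -414 , -486
Δ⁴: -72 , -72
The fourth differences are constant (-72).
-486 − 72 = -558;  -1904 − 558 = -2462;  -5661 − 2462 = -8123;  -14152 − 8123 = -22275

-22275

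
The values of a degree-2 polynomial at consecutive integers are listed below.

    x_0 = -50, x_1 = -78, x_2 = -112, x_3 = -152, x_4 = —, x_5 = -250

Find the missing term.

Using the first 4 terms:
D1: -28, -34, -40
D2: -6, -6
Constant second difference = -6.
Extend forward: -40 − 6 = -46;  -152 − 46 = -198

-198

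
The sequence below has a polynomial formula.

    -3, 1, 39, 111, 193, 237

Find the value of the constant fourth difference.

-24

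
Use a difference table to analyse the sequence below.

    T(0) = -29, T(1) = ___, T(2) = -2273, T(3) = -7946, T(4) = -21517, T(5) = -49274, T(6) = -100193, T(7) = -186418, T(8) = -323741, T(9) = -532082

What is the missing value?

Using the last 8 terms:
D1: -5673, -13571, -27757, -50919, -86225, -137323, -208341
D2: -7898, -14186, -23162, -35306, -51098, -71018
D3: -6288, -8976, -12144, -15792, -19920
D4: -2688, -3168, -3648, -4128
D5: -480, -480, -480
Constant fifth difference = -480.
Extend backward: -2688 + 480 = -2208;  -6288 + 2208 = -4080;  -7898 + 4080 = -3818;  -5673 + 3818 = -1855;  -2273 + 1855 = -418

-418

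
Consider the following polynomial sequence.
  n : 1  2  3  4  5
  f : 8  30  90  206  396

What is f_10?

3086

First differences: 22 , 60 , 116 , 190
Second differences: 38 , 56 , 74
Third differences: 18 , 18
The third differences are constant (18).
74 + 18 = 92;  190 + 92 = 282;  396 + 282 = 678
92 + 18 = 110;  282 + 110 = 392;  678 + 392 = 1070
110 + 18 = 128;  392 + 128 = 520;  1070 + 520 = 1590
128 + 18 = 146;  520 + 146 = 666;  1590 + 666 = 2256
146 + 18 = 164;  666 + 164 = 830;  2256 + 830 = 3086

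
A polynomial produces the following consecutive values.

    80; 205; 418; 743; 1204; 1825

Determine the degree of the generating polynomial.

First differences: 125, 213, 325, 461, 621
Second differences: 88, 112, 136, 160
Third differences: 24, 24, 24
The third differences are constant, so the polynomial has degree 3.

3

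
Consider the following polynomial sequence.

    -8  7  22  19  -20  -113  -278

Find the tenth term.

15, 15, -3, -39, -93, -165
0, -18, -36, -54, -72
-18, -18, -18, -18
Third differences constant at -18.
-72 − 18 = -90;  -165 − 90 = -255;  -278 − 255 = -533
-90 − 18 = -108;  -255 − 108 = -363;  -533 − 363 = -896
-108 − 18 = -126;  -363 − 126 = -489;  -896 − 489 = -1385

-1385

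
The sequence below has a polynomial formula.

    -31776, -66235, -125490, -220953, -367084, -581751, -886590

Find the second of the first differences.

-59255

D1: -34459, -59255, -95463, -146131, -214667, -304839
D2: -24796, -36208, -50668, -68536, -90172
D3: -11412, -14460, -17868, -21636
D4: -3048, -3408, -3768
D5: -360, -360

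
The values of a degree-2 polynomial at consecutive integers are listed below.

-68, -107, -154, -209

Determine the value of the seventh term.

-422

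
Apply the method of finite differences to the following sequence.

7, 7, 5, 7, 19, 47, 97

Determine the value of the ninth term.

287

Δ: 0  -2  2  12  28  50
Δ²: -2  4  10  16  22
Δ³: 6  6  6  6
The third differences are constant (6).
22 + 6 = 28;  50 + 28 = 78;  97 + 78 = 175
28 + 6 = 34;  78 + 34 = 112;  175 + 112 = 287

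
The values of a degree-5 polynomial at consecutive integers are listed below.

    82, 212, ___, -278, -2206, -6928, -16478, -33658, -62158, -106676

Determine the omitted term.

Using the last 7 terms:
-1928, -4722, -9550, -17180, -28500, -44518
-2794, -4828, -7630, -11320, -16018
-2034, -2802, -3690, -4698
-768, -888, -1008
-120, -120
Constant fifth difference = -120.
Extend backward: -768 + 120 = -648;  -2034 + 648 = -1386;  -2794 + 1386 = -1408;  -1928 + 1408 = -520;  -278 + 520 = 242

242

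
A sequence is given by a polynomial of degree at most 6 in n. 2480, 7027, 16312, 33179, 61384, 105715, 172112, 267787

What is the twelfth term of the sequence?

1138747

Δ: 4547 , 9285 , 16867 , 28205 , 44331 , 66397 , 95675
Δ²: 4738 , 7582 , 11338 , 16126 , 22066 , 29278
Δ³: 2844 , 3756 , 4788 , 5940 , 7212
Δ⁴: 912 , 1032 , 1152 , 1272
Δ⁵: 120 , 120 , 120
Fifth differences constant at 120.
1272 + 120 = 1392;  7212 + 1392 = 8604;  29278 + 8604 = 37882;  95675 + 37882 = 133557;  267787 + 133557 = 401344
1392 + 120 = 1512;  8604 + 1512 = 10116;  37882 + 10116 = 47998;  133557 + 47998 = 181555;  401344 + 181555 = 582899
1512 + 120 = 1632;  10116 + 1632 = 11748;  47998 + 11748 = 59746;  181555 + 59746 = 241301;  582899 + 241301 = 824200
1632 + 120 = 1752;  11748 + 1752 = 13500;  59746 + 13500 = 73246;  241301 + 73246 = 314547;  824200 + 314547 = 1138747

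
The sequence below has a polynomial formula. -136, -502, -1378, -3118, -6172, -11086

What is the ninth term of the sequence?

-43888

-366  -876  -1740  -3054  -4914
-510  -864  -1314  -1860
-354  -450  -546
-96  -96
Constant fourth difference = -96, so extend:
-546 − 96 = -642;  -1860 − 642 = -2502;  -4914 − 2502 = -7416;  -11086 − 7416 = -18502
-642 − 96 = -738;  -2502 − 738 = -3240;  -7416 − 3240 = -10656;  -18502 − 10656 = -29158
-738 − 96 = -834;  -3240 − 834 = -4074;  -10656 − 4074 = -14730;  -29158 − 14730 = -43888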